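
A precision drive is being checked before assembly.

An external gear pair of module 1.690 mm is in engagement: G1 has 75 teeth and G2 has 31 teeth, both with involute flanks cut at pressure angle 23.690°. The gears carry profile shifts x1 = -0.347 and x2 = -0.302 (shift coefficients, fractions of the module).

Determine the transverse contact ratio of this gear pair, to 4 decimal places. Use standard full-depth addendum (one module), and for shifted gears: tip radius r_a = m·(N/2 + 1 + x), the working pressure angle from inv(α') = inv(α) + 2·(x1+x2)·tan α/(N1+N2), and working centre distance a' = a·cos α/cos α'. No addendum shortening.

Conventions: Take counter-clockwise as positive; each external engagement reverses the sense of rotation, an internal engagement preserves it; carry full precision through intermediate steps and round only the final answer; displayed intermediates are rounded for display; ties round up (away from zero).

1.6920

recognized (one external pair, fixed centres): single-mesh tooth geometry, m = 1.690, N1 = 75, N2 = 31
base radii: r_b1 = 58.034562, r_b2 = 23.987619
tip radii: r_a1 = 64.478570, r_a2 = 27.374620
inv(α') = inv(23.690°) + 2·(-0.347-0.302)·tan α/(75+31) = 0.01991991  ⇒  α' = 21.95290°
a' = a·cos α / cos α' = 89.5700·cos 23.690°/cos 21.95290° = 88.434427
action lengths: √(r_a1²−r_b1²) = 28.097609, √(r_a2²−r_b2²) = 13.189540
base pitch p_b = π·m·cos α = 4.861892
CR = (28.097609 + 13.189540 − 88.434427·sin 21.95290°)/4.861892 = 1.692026
contact ratio ≈ 1.6920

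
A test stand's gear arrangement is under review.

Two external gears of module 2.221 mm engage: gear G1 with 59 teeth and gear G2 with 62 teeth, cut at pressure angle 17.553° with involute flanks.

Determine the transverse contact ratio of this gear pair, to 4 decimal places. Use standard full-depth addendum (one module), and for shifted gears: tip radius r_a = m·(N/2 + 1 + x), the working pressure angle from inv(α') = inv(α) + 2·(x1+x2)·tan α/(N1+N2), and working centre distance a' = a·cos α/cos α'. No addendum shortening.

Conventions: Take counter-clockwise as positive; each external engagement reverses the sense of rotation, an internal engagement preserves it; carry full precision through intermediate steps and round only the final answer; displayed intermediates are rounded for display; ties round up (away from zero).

1.9412

recognized (one external pair, fixed centres): single-mesh tooth geometry, m = 2.221, N1 = 59, N2 = 62
base radii: r_b1 = 62.468806, r_b2 = 65.645186
tip radii: r_a1 = 67.740500, r_a2 = 71.072000
no profile shift: α' = α, a' = a
action lengths: √(r_a1²−r_b1²) = 26.199687, √(r_a2²−r_b2²) = 27.238552
base pitch p_b = π·m·cos α = 6.652595
CR = (26.199687 + 27.238552 − 134.370500·sin 17.55300°)/6.652595 = 1.941156
contact ratio ≈ 1.9412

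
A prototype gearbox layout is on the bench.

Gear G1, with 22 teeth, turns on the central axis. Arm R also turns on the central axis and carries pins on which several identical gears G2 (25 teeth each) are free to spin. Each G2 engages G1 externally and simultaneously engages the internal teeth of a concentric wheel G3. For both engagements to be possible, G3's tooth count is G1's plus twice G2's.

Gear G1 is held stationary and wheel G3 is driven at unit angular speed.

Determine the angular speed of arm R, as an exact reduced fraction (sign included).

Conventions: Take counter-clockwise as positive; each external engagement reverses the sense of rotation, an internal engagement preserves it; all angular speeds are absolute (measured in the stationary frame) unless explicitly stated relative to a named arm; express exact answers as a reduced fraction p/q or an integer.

36/47

topology: planetary set — G1 22T / G2 25T / G3 72T, arm = carrier (Willis)
ring teeth: 22 + 2·25 = 72
22(ω_sun−ω_arm) = −72(ω_ring−ω_arm),  ω_sun = 0, ω_ring = 1
22(0−ω_arm) = −72(1−ω_arm)  ⇒  94·ω_arm = 72  ⇒  ω_arm = 36/47
exact speed ratio = 36/47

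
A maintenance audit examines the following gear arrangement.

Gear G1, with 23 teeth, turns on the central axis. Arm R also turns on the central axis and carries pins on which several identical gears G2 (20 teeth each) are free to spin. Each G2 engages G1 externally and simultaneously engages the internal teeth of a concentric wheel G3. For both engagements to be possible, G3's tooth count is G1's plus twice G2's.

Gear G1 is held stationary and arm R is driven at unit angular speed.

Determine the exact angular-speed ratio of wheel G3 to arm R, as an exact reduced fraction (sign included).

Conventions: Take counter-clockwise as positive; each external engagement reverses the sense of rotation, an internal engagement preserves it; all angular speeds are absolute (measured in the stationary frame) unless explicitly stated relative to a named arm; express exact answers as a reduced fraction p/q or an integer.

class = planetary set [G3 = 23+2·20 = 63; Willis about the carrier]
ring teeth: 23 + 2·20 = 63
23(ω_sun−ω_arm) = −63(ω_ring−ω_arm),  ω_sun = 0, ω_arm = 1
ω_ring = 1 − (23/63)(0−1) = 86/63
ω_out/ω_in = 86/63

86/63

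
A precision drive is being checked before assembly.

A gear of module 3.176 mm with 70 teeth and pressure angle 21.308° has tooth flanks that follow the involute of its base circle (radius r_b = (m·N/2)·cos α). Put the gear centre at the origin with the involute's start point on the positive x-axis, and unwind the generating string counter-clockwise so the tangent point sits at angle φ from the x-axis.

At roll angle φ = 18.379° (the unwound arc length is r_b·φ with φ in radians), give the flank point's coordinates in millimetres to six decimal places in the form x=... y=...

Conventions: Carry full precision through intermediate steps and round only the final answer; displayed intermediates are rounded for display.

x=108.752896 y=1.127712

recognized (one wheel, involute flank): single-mesh tooth geometry, m = 3.176, N = 70
pitch radius r_p = m·N/2 = 3.176·70/2 = 111.160000
base radius r_b = r_p·cos α = 111.160000·cos 21.308° = 103.561158
roll angle φ = 18.379° = 0.32077406 rad
x = r_b·(cos φ + φ·sin φ) = 108.752896
y = r_b·(sin φ − φ·cos φ) = 1.127712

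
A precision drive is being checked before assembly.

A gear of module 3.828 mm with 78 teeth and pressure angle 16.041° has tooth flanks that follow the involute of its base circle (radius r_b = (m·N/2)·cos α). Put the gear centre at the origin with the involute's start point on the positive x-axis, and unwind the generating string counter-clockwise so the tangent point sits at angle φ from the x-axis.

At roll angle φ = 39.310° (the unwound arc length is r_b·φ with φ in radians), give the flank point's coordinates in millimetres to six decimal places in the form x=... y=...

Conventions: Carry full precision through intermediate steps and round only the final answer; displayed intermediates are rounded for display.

x=173.377094 y=14.730805

recognized (one wheel, involute flank): single-mesh tooth geometry, m = 3.828, N = 78
pitch radius r_p = m·N/2 = 3.828·78/2 = 149.292000
base radius r_b = r_p·cos α = 149.292000·cos 16.041° = 143.479198
roll angle φ = 39.310° = 0.68608893 rad
x = r_b·(cos φ + φ·sin φ) = 173.377094
y = r_b·(sin φ − φ·cos φ) = 14.730805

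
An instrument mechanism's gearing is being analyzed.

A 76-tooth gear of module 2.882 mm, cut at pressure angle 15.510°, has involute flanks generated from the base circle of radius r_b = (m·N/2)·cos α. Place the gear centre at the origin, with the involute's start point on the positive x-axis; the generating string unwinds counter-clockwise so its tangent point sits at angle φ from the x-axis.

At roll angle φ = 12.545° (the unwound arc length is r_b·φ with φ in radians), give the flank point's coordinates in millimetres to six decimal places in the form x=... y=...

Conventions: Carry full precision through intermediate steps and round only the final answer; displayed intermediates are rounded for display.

x=108.027099 y=0.367457

class = single-mesh tooth geometry [base-circle involute, m = 2.882, 76T]
pitch radius r_p = m·N/2 = 2.882·76/2 = 109.516000
base radius r_b = r_p·cos α = 109.516000·cos 15.510° = 105.527843
roll angle φ = 12.545° = 0.21895155 rad
x = r_b·(cos φ + φ·sin φ) = 108.027099
y = r_b·(sin φ − φ·cos φ) = 0.367457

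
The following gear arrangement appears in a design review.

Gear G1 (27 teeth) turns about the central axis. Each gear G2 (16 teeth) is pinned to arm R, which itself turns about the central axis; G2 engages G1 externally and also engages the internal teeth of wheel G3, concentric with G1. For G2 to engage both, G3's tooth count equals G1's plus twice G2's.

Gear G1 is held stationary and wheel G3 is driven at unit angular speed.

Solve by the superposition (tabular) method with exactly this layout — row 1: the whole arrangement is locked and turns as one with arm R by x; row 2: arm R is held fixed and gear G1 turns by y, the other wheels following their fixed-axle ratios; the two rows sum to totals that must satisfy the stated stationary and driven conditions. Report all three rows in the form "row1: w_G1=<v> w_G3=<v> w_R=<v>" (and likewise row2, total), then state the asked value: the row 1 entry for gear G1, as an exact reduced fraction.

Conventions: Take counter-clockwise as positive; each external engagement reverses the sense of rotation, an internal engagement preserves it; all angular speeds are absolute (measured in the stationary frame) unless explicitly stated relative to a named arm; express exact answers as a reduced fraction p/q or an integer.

row1: w_G1=59/86 w_G3=59/86 w_R=59/86
row2: w_G1=-59/86 w_G3=27/86 w_R=0
total: w_G1=0 w_G3=1 w_R=59/86
asked value: 59/86

planetary set (27T centre, 16T on arm, 59T internal) — Willis relation
row 1: whole set turns with the arm by x
row 2 — arm fixed, fixed-axis ratios: sun y, ring −(27/59)·y, arm 0
boundary: total ω_sun = x + y = 0 and total ω_ring = x − (27/59)·y = 1  ⇒  y = -59/86, x = 59/86
row 2 ring = −(27/59)·(-59/86) = 27/86
totals (row 1 + row 2): sun 59/86 + (-59/86) = 0, ring 59/86 + 27/86 = 1, arm 59/86 + 0 = 59/86
asked cell (row1, sun) = 59/86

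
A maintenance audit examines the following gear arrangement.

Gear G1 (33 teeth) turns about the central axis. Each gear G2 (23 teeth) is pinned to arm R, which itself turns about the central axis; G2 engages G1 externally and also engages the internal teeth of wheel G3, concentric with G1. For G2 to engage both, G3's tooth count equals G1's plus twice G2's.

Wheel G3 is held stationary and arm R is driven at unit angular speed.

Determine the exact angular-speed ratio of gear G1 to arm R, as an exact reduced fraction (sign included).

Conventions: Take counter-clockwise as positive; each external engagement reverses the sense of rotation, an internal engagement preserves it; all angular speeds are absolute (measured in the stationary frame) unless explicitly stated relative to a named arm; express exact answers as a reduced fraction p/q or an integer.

class = planetary set [G3 = 33+2·23 = 79; Willis about the carrier]
ring teeth: 33 + 2·23 = 79
33(ω_sun−ω_arm) = −79(ω_ring−ω_arm),  ω_ring = 0, ω_arm = 1
ω_sun = 1 − (79/33)(0−1) = 112/33
ω_out/ω_in = 112/33

112/33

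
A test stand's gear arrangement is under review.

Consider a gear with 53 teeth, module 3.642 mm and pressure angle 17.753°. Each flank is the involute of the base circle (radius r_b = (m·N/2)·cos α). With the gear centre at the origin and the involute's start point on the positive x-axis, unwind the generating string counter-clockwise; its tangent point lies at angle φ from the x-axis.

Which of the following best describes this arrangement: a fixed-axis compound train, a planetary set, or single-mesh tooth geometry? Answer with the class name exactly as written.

single-mesh tooth geometry

recognized (one wheel, involute flank): single-mesh tooth geometry, m = 3.642, N = 53
classification: single-mesh tooth geometry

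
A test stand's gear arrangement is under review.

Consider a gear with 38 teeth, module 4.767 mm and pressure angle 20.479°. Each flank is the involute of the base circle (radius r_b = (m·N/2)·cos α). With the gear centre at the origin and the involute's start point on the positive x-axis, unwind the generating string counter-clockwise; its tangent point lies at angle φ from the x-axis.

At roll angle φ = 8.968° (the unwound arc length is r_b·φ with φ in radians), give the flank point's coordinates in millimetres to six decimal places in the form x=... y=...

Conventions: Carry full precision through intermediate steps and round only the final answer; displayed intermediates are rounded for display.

topology: single-mesh involute geometry — m = 4.767, N = 38
pitch radius r_p = m·N/2 = 4.767·38/2 = 90.573000
base radius r_b = r_p·cos α = 90.573000·cos 20.479° = 84.848830
roll angle φ = 8.968° = 0.15652113 rad
x = r_b·(cos φ + φ·sin φ) = 85.881823
y = r_b·(sin φ − φ·cos φ) = 0.108188

x=85.881823 y=0.108188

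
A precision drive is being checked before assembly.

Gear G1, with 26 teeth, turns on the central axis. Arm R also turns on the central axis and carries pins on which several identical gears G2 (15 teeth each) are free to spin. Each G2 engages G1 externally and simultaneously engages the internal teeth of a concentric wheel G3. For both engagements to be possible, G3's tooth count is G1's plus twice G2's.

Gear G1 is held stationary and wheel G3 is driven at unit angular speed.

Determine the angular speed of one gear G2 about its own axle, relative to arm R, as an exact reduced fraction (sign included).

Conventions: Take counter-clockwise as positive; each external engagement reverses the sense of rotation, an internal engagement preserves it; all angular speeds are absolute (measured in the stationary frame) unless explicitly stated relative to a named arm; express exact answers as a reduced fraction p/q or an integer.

728/615

topology: planetary set — G1 26T / G2 15T / G3 56T, arm = carrier (Willis)
ring teeth: 26 + 2·15 = 56
26(ω_sun−ω_arm) = −56(ω_ring−ω_arm),  ω_sun = 0, ω_ring = 1
26(0−ω_arm) = −56(1−ω_arm)  ⇒  82·ω_arm = 56  ⇒  ω_arm = 28/41
sun–planet mesh: 26·(0−28/41) = −15·(ω_p−ω_arm)  ⇒  ω_p−ω_arm = 728/615
exact speed ratio = 728/615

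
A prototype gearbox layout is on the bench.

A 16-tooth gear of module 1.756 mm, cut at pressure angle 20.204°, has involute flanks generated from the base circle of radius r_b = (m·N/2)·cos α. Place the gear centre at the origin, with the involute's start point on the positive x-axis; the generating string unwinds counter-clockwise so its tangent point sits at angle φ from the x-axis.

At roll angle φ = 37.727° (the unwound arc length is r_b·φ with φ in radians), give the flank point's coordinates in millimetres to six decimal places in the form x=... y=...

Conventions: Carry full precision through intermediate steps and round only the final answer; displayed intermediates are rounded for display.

recognized (one wheel, involute flank): single-mesh tooth geometry, m = 1.756, N = 16
pitch radius r_p = m·N/2 = 1.756·16/2 = 14.048000
base radius r_b = r_p·cos α = 14.048000·cos 20.204° = 13.183611
roll angle φ = 37.727° = 0.65846037 rad
x = r_b·(cos φ + φ·sin φ) = 15.739216
y = r_b·(sin φ − φ·cos φ) = 1.201031

x=15.739216 y=1.201031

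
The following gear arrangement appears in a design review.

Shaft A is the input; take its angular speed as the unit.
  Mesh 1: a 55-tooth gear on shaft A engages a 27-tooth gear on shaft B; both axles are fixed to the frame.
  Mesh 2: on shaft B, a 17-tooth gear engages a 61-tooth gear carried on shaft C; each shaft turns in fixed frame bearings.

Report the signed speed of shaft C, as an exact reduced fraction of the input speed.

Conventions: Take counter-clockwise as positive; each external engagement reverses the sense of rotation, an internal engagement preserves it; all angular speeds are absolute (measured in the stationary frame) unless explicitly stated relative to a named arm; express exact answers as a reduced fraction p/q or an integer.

935/1647

2-mesh fixed-axis compound train (all bearings frame-fixed)
mesh 1 [55T→27T]: |ω|/ω_in = 1×55/27 = 55/27, sense flips to −
mesh 2 [17T→61T]: |ω|/ω_in = (55/27)×17/61 = 935/1647, sense flips to +
signed output speed (× input speed) = 935/1647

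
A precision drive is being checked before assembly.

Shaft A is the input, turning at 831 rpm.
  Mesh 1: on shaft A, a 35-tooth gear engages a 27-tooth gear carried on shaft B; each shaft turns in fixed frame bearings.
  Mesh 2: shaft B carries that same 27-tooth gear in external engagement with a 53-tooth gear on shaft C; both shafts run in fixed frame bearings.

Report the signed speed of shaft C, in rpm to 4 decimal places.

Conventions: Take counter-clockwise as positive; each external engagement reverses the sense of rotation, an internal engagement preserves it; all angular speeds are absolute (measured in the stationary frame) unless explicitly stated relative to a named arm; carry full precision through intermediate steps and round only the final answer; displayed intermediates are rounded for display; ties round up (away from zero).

+548.7736 rpm

2-mesh fixed-axis compound train (all bearings frame-fixed)
mesh 1 [35T→27T]: ω = 831.0000×35/27 = 1077.2222 rpm, sense flips to −
mesh 2 [27T→53T]: ω = 1077.2222×27/53 = 548.7736 rpm, sense flips to +
signed output speed = +548.7736 rpm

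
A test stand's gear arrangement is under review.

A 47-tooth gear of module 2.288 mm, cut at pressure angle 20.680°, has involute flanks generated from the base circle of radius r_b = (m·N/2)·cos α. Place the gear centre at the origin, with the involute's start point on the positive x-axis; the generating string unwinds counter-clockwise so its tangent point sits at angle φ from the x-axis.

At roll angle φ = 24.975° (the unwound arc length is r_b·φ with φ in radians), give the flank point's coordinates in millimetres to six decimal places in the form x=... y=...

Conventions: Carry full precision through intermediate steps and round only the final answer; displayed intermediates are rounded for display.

single-mesh involute tooth geometry (47T wheel at module 2.288)
pitch radius r_p = m·N/2 = 2.288·47/2 = 53.768000
base radius r_b = r_p·cos α = 53.768000·cos 20.680° = 50.303586
roll angle φ = 24.975° = 0.43589598 rad
x = r_b·(cos φ + φ·sin φ) = 54.857937
y = r_b·(sin φ − φ·cos φ) = 1.362548

x=54.857937 y=1.362548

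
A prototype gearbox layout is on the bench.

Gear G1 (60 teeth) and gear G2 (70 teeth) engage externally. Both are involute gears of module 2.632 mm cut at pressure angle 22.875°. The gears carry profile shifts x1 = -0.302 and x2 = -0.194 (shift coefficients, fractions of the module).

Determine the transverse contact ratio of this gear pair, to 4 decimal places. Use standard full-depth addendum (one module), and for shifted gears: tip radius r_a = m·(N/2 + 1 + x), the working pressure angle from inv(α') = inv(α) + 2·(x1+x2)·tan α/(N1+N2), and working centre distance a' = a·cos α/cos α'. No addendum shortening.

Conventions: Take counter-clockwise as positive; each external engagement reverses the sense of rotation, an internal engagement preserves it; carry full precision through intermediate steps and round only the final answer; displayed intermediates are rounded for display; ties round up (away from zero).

1.7224

class = single-mesh tooth geometry [involute pair 60T × 70T, m = 2.632]
base radii: r_b1 = 72.750199, r_b2 = 84.875232
tip radii: r_a1 = 80.797136, r_a2 = 94.241392
inv(α') = inv(22.875°) + 2·(-0.302-0.194)·tan α/(60+70) = 0.01943894  ⇒  α' = 21.78181°
a' = a·cos α / cos α' = 171.0800·cos 22.875°/cos 21.78181° = 169.744565
action lengths: √(r_a1²−r_b1²) = 35.150899, √(r_a2²−r_b2²) = 40.958942
base pitch p_b = π·m·cos α = 7.618383
CR = (35.150899 + 40.958942 − 169.744565·sin 21.78181°)/7.618383 = 1.722441
contact ratio ≈ 1.7224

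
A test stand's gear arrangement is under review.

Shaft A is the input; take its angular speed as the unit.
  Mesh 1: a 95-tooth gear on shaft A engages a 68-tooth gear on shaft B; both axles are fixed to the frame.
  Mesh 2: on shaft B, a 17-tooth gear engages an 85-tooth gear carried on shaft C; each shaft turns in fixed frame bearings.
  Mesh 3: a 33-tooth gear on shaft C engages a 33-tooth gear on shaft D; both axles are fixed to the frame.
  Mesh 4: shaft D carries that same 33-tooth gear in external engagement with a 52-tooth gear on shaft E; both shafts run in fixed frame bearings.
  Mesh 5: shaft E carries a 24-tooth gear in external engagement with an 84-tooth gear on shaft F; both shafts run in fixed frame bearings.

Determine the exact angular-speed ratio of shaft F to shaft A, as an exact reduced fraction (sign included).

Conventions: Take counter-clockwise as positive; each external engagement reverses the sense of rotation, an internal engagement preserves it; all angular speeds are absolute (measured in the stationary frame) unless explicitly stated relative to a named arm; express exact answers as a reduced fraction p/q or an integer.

-627/12376

class = fixed-axis compound train [5 meshes; 5 ratios multiply, 5 sense flips]
mesh 1 [95T→68T]: running ratio 95/68, sense −
mesh 2 [17T→85T]: running ratio 19/68, sense +
mesh 3 [33T→33T]: running ratio 19/68, sense −
mesh 4 [33T→52T]: running ratio 627/3536, sense +
mesh 5 [24T→84T]: running ratio 627/12376, sense −
ω_out/ω_in = -627/12376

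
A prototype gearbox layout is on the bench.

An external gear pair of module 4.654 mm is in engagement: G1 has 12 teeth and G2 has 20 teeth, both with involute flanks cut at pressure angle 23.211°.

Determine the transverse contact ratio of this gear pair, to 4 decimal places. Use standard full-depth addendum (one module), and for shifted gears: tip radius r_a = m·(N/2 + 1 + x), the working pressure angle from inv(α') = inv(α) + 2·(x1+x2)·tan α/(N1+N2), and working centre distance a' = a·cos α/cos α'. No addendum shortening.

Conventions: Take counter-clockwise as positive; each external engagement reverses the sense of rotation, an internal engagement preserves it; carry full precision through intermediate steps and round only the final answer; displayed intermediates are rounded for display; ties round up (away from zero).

recognized (one external pair, fixed centres): single-mesh tooth geometry, m = 4.654, N1 = 12, N2 = 20
base radii: r_b1 = 25.663823, r_b2 = 42.773038
tip radii: r_a1 = 32.578000, r_a2 = 51.194000
no profile shift: α' = α, a' = a
action lengths: √(r_a1²−r_b1²) = 20.067244, √(r_a2²−r_b2²) = 28.129928
base pitch p_b = π·m·cos α = 13.437546
CR = (20.067244 + 28.129928 − 74.464000·sin 23.21100°)/13.437546 = 1.402752
contact ratio ≈ 1.4028

1.4028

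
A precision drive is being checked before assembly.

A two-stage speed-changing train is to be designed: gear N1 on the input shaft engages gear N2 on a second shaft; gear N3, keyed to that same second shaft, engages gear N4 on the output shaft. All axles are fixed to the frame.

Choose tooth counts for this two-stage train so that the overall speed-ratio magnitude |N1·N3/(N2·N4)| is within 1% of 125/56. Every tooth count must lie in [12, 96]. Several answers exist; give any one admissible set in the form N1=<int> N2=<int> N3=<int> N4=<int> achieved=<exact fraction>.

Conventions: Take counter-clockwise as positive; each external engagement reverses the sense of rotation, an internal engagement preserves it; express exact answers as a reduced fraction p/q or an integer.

design class (target 125/56): fixed-axis compound train
target = 125/56 in lowest terms: an exact hit needs N1·N3 = k·125 and N2·N4 = k·56 for one integer k, every count in [12, 96]; additionally prefer no 1:1 stage (N1 ≠ N2, N3 ≠ N4)
k = 1…2: no 1:1-free in-range split of k·125 and k·56 into factor pairs; take k = 3
k = 3: N1·N3 = 375 = 15·25, N2·N4 = 168 = 12·14
achieved = 15·25/(12·14) = 125/56; |achieved − target| = 0 ≤ 5/224 ✓

N1=15 N2=12 N3=25 N4=14 achieved=125/56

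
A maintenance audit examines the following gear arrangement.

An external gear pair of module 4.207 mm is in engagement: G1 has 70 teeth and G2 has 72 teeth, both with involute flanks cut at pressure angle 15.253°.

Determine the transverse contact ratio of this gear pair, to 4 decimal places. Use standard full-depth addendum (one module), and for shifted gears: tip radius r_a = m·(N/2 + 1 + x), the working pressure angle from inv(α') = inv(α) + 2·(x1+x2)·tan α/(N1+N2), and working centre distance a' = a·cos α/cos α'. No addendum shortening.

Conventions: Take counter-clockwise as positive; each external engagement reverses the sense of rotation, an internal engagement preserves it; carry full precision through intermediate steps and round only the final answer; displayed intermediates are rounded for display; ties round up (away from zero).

class = single-mesh tooth geometry [involute pair 70T × 72T, m = 4.207]
base radii: r_b1 = 142.058081, r_b2 = 146.116884
tip radii: r_a1 = 151.452000, r_a2 = 155.659000
no profile shift: α' = α, a' = a
action lengths: √(r_a1²−r_b1²) = 52.509140, √(r_a2²−r_b2²) = 53.661724
base pitch p_b = π·m·cos α = 12.751104
CR = (52.509140 + 53.661724 − 298.697000·sin 15.25300°)/12.751104 = 2.163667
contact ratio ≈ 2.1637

2.1637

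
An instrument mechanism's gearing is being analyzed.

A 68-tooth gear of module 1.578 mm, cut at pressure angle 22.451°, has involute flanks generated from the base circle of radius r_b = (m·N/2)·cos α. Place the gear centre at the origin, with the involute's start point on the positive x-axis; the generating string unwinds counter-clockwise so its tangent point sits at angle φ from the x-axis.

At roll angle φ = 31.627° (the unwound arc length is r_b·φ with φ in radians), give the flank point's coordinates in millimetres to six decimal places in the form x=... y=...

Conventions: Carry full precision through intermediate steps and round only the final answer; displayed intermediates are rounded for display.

x=56.574069 y=2.696179

recognized (one wheel, involute flank): single-mesh tooth geometry, m = 1.578, N = 68
pitch radius r_p = m·N/2 = 1.578·68/2 = 53.652000
base radius r_b = r_p·cos α = 53.652000·cos 22.451° = 49.585526
roll angle φ = 31.627° = 0.55199528 rad
x = r_b·(cos φ + φ·sin φ) = 56.574069
y = r_b·(sin φ − φ·cos φ) = 2.696179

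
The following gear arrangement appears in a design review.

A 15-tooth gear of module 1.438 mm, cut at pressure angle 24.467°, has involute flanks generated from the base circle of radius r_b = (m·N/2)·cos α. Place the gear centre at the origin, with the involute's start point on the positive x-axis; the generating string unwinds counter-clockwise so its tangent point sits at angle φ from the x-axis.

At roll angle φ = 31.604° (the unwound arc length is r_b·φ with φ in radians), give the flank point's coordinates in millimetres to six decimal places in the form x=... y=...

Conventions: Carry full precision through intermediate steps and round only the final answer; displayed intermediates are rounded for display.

x=11.198185 y=0.532626

recognized (one wheel, involute flank): single-mesh tooth geometry, m = 1.438, N = 15
pitch radius r_p = m·N/2 = 1.438·15/2 = 10.785000
base radius r_b = r_p·cos α = 10.785000·cos 24.467° = 9.816507
roll angle φ = 31.604° = 0.55159386 rad
x = r_b·(cos φ + φ·sin φ) = 11.198185
y = r_b·(sin φ − φ·cos φ) = 0.532626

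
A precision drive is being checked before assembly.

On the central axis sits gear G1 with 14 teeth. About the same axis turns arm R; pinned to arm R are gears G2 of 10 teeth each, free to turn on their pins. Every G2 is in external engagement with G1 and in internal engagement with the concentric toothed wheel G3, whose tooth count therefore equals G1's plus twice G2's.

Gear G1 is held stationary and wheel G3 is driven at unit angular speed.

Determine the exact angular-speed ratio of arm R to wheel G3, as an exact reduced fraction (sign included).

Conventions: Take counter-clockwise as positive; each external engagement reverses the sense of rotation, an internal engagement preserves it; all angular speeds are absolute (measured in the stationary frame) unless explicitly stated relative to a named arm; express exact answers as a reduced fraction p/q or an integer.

planetary set (14T centre, 10T on arm, 34T internal) — Willis relation
ring teeth: 14 + 2·10 = 34
14(ω_sun−ω_arm) = −34(ω_ring−ω_arm),  ω_sun = 0, ω_ring = 1
14(0−ω_arm) = −34(1−ω_arm)  ⇒  48·ω_arm = 34  ⇒  ω_arm = 17/24
ω_out/ω_in = 17/24

17/24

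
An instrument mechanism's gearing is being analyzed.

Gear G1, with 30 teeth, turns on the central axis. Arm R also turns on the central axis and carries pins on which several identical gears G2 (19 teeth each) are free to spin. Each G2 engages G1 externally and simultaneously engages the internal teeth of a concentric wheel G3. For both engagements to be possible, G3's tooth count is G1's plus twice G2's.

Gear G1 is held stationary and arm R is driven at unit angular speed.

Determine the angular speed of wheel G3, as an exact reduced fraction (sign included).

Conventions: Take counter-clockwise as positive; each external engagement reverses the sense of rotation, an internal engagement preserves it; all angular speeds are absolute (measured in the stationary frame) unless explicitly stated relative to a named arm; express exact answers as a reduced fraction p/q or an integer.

49/34

recognized (axles ride arm R): planetary set, 30/19/68 teeth
ring teeth: 30 + 2·19 = 68
30(ω_sun−ω_arm) = −68(ω_ring−ω_arm),  ω_sun = 0, ω_arm = 1
ω_ring = 1 − (30/68)(0−1) = 49/34
exact speed ratio = 49/34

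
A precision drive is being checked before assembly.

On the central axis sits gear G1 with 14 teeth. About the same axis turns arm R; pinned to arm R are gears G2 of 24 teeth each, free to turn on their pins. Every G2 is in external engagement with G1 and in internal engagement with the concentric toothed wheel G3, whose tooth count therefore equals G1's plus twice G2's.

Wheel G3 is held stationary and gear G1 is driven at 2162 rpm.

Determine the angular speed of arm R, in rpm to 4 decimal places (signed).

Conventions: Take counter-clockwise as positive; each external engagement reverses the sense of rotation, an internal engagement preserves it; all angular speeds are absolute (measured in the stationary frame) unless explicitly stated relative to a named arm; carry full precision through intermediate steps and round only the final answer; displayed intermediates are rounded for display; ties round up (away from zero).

+398.2632 rpm

planetary set (14T centre, 24T on arm, 62T internal) — Willis relation
normalise by the input: solve with ω_sun = 1, then scale by 2162 rpm
ring teeth: 14 + 2·24 = 62
14(ω_sun−ω_arm) = −62(ω_ring−ω_arm),  ω_ring = 0, ω_sun = 1
14(1−ω_arm) = −62(0−ω_arm)  ⇒  76·ω_arm = 14  ⇒  ω_arm = 7/38
scale: ω_arm = 7/38 × 2162 rpm = +398.2632 rpm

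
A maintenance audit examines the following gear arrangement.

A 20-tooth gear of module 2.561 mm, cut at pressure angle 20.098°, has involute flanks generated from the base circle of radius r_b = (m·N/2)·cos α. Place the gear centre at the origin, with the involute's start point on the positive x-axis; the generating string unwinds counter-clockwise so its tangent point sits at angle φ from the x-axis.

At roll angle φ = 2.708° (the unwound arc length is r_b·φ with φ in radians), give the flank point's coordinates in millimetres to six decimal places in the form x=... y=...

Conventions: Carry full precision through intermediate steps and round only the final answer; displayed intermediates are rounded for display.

recognized (one wheel, involute flank): single-mesh tooth geometry, m = 2.561, N = 20
pitch radius r_p = m·N/2 = 2.561·20/2 = 25.610000
base radius r_b = r_p·cos α = 25.610000·cos 20.098° = 24.050511
roll angle φ = 2.708° = 0.04726352 rad
x = r_b·(cos φ + φ·sin φ) = 24.077358
y = r_b·(sin φ − φ·cos φ) = 0.000846

x=24.077358 y=0.000846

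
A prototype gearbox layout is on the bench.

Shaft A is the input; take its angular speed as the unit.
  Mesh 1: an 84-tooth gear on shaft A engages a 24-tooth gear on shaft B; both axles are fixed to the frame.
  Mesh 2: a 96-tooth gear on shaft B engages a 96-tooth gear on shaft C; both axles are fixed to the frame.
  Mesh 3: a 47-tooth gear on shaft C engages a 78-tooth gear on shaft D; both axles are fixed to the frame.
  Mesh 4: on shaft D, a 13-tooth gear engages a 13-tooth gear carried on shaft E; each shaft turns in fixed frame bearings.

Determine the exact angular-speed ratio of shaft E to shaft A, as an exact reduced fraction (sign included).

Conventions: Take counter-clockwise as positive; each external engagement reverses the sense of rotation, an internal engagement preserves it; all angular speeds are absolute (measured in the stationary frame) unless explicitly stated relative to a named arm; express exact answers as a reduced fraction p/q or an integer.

class = fixed-axis compound train [4 meshes; 4 ratios multiply, 4 sense flips]
mesh 1 [84T→24T]: running ratio 7/2, sense −
mesh 2 [96T→96T]: running ratio 7/2, sense +
mesh 3 [47T→78T]: running ratio 329/156, sense −
mesh 4 [13T→13T]: running ratio 329/156, sense +
ω_out/ω_in = 329/156

329/156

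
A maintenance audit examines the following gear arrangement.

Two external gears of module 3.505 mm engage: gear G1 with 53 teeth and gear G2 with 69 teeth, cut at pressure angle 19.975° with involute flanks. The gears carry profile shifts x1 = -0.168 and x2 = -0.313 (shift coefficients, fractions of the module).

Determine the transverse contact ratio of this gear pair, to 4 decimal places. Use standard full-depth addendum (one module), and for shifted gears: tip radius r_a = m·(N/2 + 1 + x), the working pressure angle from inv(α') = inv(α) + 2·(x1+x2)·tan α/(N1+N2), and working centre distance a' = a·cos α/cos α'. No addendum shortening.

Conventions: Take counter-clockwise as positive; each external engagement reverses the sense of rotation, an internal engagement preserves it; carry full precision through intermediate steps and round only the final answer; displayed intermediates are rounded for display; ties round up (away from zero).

topology: single-mesh involute geometry — m = 3.505, 53T/69T pair
base radii: r_b1 = 87.294853, r_b2 = 113.648016
tip radii: r_a1 = 95.798660, r_a2 = 123.330435
inv(α') = inv(19.975°) + 2·(-0.168-0.313)·tan α/(53+69) = 0.01198056  ⇒  α' = 18.63767°
a' = a·cos α / cos α' = 213.8050·cos 19.975°/cos 18.63767° = 212.063810
action lengths: √(r_a1²−r_b1²) = 39.458737, √(r_a2²−r_b2²) = 47.901197
base pitch p_b = π·m·cos α = 10.348863
CR = (39.458737 + 47.901197 − 212.063810·sin 18.63767°)/10.348863 = 1.892777
contact ratio ≈ 1.8928

1.8928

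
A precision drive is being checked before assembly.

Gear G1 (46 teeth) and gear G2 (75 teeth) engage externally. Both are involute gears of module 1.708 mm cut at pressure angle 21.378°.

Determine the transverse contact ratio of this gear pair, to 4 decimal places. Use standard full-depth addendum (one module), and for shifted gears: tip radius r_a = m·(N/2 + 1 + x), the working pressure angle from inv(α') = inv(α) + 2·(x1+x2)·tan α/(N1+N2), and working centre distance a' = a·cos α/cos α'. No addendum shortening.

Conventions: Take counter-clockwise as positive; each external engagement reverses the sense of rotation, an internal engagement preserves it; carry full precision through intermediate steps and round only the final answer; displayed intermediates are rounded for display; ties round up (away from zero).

1.7055

topology: single-mesh involute geometry — m = 1.708, 46T/75T pair
base radii: r_b1 = 36.581098, r_b2 = 59.643094
tip radii: r_a1 = 40.992000, r_a2 = 65.758000
no profile shift: α' = α, a' = a
action lengths: √(r_a1²−r_b1²) = 18.497766, √(r_a2²−r_b2²) = 27.691441
base pitch p_b = π·m·cos α = 4.996648
CR = (18.497766 + 27.691441 − 103.334000·sin 21.37800°)/4.996648 = 1.705538
contact ratio ≈ 1.7055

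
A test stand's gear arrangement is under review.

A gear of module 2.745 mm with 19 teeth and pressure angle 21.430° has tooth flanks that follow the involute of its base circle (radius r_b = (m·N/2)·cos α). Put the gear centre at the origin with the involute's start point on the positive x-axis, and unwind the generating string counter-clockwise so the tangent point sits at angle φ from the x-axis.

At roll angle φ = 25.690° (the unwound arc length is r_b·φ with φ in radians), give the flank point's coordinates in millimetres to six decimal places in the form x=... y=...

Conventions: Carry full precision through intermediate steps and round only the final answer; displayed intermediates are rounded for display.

topology: single-mesh involute geometry — m = 2.745, N = 19
pitch radius r_p = m·N/2 = 2.745·19/2 = 26.077500
base radius r_b = r_p·cos α = 26.077500·cos 21.430° = 24.274623
roll angle φ = 25.690° = 0.44837508 rad
x = r_b·(cos φ + φ·sin φ) = 26.593434
y = r_b·(sin φ − φ·cos φ) = 0.714824

x=26.593434 y=0.714824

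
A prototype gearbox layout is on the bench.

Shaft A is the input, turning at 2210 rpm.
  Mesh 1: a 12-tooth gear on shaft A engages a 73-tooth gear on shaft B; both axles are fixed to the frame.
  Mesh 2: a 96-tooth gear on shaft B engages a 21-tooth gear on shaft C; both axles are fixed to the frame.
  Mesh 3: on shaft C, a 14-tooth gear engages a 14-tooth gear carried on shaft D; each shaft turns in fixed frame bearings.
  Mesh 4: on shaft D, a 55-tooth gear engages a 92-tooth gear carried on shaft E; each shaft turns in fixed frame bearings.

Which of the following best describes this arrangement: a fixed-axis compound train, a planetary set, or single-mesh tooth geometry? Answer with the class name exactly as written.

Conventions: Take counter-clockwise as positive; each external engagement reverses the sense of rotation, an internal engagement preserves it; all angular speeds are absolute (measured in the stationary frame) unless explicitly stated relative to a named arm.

recognized (5 fixed axles, 4 meshes): fixed-axis compound train
classification: fixed-axis compound train

fixed-axis compound train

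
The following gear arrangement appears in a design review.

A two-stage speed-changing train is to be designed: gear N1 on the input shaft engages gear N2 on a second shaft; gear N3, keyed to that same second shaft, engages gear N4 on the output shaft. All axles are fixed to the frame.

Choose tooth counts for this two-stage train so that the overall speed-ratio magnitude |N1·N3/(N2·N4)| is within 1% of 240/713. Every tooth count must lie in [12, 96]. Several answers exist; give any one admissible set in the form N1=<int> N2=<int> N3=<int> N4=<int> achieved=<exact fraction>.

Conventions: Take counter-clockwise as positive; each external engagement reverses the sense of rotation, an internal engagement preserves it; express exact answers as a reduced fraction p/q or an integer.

2-stage fixed-axis compound train for ratio 240/713
target = 240/713 in lowest terms: an exact hit needs N1·N3 = k·240 and N2·N4 = k·713 for one integer k, every count in [12, 96]; additionally prefer no 1:1 stage (N1 ≠ N2, N3 ≠ N4)
k = 1: N1·N3 = 240 = 12·20, N2·N4 = 713 = 23·31
achieved = 12·20/(23·31) = 240/713; |achieved − target| = 0 ≤ 12/3565 ✓

N1=12 N2=23 N3=20 N4=31 achieved=240/713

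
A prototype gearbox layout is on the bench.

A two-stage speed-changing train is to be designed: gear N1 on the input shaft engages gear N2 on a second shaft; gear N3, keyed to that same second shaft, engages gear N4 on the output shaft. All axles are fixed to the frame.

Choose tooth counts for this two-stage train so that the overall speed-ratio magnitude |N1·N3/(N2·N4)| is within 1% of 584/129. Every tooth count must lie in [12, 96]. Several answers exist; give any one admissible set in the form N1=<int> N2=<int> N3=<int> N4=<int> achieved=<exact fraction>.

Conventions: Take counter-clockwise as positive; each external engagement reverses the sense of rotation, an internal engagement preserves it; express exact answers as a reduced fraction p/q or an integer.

N1=32 N2=12 N3=73 N4=43 achieved=584/129

class = fixed-axis compound train [2-stage, 584/129 wanted]
target = 584/129 in lowest terms: an exact hit needs N1·N3 = k·584 and N2·N4 = k·129 for one integer k, every count in [12, 96]; additionally prefer no 1:1 stage (N1 ≠ N2, N3 ≠ N4)
k = 1…3: no 1:1-free in-range split of k·584 and k·129 into factor pairs; take k = 4
k = 4: N1·N3 = 2336 = 32·73, N2·N4 = 516 = 12·43
achieved = 32·73/(12·43) = 584/129; |achieved − target| = 0 ≤ 146/3225 ✓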